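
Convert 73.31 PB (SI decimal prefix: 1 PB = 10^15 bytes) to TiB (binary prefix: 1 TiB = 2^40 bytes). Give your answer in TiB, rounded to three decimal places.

66,675.057 TiB

73.31 PB × 1,000,000,000,000,000 bytes/PB = 73,310,000,000,000,000 bytes
1 TiB = 2^40 bytes = 1,099,511,627,776 bytes
73,310,000,000,000,000 / 1,099,511,627,776 = 66,675.057 TiB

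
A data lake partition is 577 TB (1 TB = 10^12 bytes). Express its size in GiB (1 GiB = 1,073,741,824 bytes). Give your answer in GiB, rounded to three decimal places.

537,373.126 GiB

577 TB × 1,000,000,000,000 bytes/TB = 577,000,000,000,000 bytes
1 GiB = 1,073,741,824 bytes
577,000,000,000,000 / 1,073,741,824 = 537,373.126 GiB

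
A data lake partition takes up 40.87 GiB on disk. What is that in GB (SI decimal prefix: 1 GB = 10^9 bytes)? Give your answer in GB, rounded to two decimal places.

40.87 GiB × 1,073,741,824 bytes/GiB = 43,883,828,346.88 bytes
1 GB = 1,000,000,000 bytes
43,883,828,346.88 / 1,000,000,000 = 43.88 GB

43.88 GB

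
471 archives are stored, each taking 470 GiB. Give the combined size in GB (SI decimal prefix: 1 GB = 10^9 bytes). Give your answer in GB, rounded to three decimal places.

Total = 471 × 470 GiB = 221,370 GiB
= 221,370 × 1,073,741,824 bytes = 237,694,227,578,880 bytes
1 GB = 1,000,000,000 bytes
237,694,227,578,880 / 1,000,000,000 = 237,694.228 GB

237,694.228 GB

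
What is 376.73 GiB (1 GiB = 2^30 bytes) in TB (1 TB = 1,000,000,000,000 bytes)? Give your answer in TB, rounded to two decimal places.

0.40 TB

376.73 GiB × 1,073,741,824 bytes/GiB = 404,510,757,355.52 bytes
1 TB = 1,000,000,000,000 bytes
404,510,757,355.52 / 1,000,000,000,000 = 0.40 TB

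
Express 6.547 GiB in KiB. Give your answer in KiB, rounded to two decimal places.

6,865,027.07 KiB

6.547 GiB = 6.547 × 2^30 bytes = 7,029,787,721.728 bytes
1 KiB = 1,024 bytes
7,029,787,721.728 / 1,024 = 6,865,027.07 KiB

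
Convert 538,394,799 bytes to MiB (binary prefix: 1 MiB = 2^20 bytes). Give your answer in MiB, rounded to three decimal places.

538,394,799 bytes given.
1 MiB = 2^20 bytes = 1,048,576 bytes
538,394,799 / 1,048,576 = 513.453 MiB

513.453 MiB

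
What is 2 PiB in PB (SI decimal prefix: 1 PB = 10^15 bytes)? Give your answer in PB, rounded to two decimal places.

2.25 PB

2 PiB × 1,125,899,906,842,624 bytes/PiB = 2,251,799,813,685,248 bytes
1 PB = 1,000,000,000,000,000 bytes
2,251,799,813,685,248 / 1,000,000,000,000,000 = 2.25 PB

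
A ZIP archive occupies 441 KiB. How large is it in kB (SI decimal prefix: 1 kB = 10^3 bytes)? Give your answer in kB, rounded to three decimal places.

451.584 kB

441 KiB × 1,024 bytes/KiB = 451,584 bytes
1 kB = 10^3 bytes = 1,000 bytes
451,584 / 1,000 = 451.584 kB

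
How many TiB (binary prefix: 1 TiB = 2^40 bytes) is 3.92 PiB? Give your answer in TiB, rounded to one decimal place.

4,014.1 TiB

3.92 PiB = 3.92 × 2^50 bytes = 4,413,527,634,823,086.08 bytes
1 TiB = 2^40 bytes = 1,099,511,627,776 bytes
4,413,527,634,823,086.08 / 1,099,511,627,776 = 4,014.1 TiB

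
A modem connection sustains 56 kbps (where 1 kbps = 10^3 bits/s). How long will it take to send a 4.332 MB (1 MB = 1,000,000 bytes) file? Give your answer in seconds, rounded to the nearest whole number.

4.332 MB = 4,332,000 bytes = 34,656,000 bits
56 kbps = 56,000 bits/s
time = 34,656,000 / 56,000 = 619 s

619 seconds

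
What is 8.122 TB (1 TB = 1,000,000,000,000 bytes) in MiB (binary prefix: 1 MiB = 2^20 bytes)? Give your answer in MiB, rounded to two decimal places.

7,745,742.80 MiB

8.122 TB = 8.122 × 10^12 bytes = 8,122,000,000,000 bytes
1 MiB = 2^20 bytes = 1,048,576 bytes
8,122,000,000,000 / 1,048,576 = 7,745,742.80 MiB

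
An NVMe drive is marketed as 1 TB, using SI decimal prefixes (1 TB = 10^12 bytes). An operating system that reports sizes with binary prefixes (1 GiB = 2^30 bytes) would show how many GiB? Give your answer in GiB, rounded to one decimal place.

931.3 GiB

1 TB = 1 × 10^12 bytes = 1,000,000,000,000 bytes
1 GiB = 2^30 bytes = 1,073,741,824 bytes
1,000,000,000,000 / 1,073,741,824 = 931.3 GiB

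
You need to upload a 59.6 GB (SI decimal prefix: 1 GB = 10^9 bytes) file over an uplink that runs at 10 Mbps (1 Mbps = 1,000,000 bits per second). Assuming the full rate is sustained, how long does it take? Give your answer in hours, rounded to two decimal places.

13.24 hours

59.6 GB = 59,600,000,000 bytes = 476,800,000,000 bits
10 Mbps = 10,000,000 bits/s
time = 476,800,000,000 / 10,000,000 = 47,680.0000 s
47,680.0000 s / 3600 = 13.24 hours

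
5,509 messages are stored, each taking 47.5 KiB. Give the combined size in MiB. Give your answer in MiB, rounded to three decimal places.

255.544 MiB

Total = 5,509 × 47.5 KiB = 261677.5 KiB
= 261677.5 × 1,024 bytes = 267,957,760 bytes
1 MiB = 1,048,576 bytes
267,957,760 / 1,048,576 = 255.544 MiB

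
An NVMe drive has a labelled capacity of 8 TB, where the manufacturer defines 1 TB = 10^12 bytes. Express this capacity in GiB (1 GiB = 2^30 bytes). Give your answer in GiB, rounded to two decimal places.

7,450.58 GiB

8 TB × 1,000,000,000,000 bytes/TB = 8,000,000,000,000 bytes
1 GiB = 1,073,741,824 bytes
8,000,000,000,000 / 1,073,741,824 = 7,450.58 GiB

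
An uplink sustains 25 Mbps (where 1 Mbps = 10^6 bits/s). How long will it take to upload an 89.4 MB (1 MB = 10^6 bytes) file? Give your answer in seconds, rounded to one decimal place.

89.4 MB = 89,400,000 bytes = 715,200,000 bits
25 Mbps = 25,000,000 bits/s
time = 715,200,000 / 25,000,000 = 28.6 s

28.6 seconds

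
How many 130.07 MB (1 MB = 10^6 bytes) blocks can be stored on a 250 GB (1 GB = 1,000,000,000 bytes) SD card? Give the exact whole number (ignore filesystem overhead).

1,922

Capacity: 250 GB = 250,000,000,000 bytes
Per item: 130.07 MB = 130,070,000 bytes
⌊250,000,000,000 / 130,070,000⌋ = 1,922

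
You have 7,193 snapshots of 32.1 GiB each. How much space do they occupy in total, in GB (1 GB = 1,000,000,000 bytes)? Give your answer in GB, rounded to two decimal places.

247,921.94 GB

Total = 7,193 × 32.1 GiB = 230895.3 GiB
= 230895.3 × 1,073,741,824 bytes = 247,921,940,575,027.2 bytes
1 GB = 1,000,000,000 bytes
247,921,940,575,027.2 / 1,000,000,000 = 247,921.94 GB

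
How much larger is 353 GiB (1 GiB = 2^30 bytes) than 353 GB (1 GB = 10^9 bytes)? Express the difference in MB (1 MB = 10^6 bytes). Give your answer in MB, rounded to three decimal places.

353 GiB = 353 × 1,073,741,824 = 379,030,863,872 bytes
353 GB = 353 × 1,000,000,000 = 353,000,000,000 bytes
difference = 26,030,863,872 bytes
26,030,863,872 / 1,000,000 = 26,030.864 MB

26,030.864 MB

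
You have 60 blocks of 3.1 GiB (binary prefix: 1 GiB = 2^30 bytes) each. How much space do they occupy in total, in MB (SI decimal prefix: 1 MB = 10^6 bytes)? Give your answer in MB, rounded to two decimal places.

199,715.98 MB

Total = 60 × 3.1 GiB = 186 GiB
= 186 × 1,073,741,824 bytes = 199,715,979,264 bytes
1 MB = 1,000,000 bytes
199,715,979,264 / 1,000,000 = 199,715.98 MB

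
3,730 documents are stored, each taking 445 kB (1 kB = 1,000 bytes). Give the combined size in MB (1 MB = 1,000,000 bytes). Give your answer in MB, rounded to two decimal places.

1,659.85 MB

Total = 3,730 × 445 kB = 1,659,850 kB
= 1,659,850 × 1,000 bytes = 1,659,850,000 bytes
1 MB = 1,000,000 bytes
1,659,850,000 / 1,000,000 = 1,659.85 MB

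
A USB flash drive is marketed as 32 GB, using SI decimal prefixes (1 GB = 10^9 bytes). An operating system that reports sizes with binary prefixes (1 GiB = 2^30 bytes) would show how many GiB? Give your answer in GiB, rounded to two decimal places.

29.80 GiB

32 GB × 1,000,000,000 bytes/GB = 32,000,000,000 bytes
1 GiB = 1,073,741,824 bytes
32,000,000,000 / 1,073,741,824 = 29.80 GiB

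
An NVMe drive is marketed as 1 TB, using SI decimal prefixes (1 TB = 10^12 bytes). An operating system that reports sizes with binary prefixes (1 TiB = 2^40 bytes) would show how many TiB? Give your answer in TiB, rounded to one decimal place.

0.9 TiB

1 TB = 1 × 10^12 bytes = 1,000,000,000,000 bytes
1 TiB = 1,099,511,627,776 bytes
1,000,000,000,000 / 1,099,511,627,776 = 0.9 TiB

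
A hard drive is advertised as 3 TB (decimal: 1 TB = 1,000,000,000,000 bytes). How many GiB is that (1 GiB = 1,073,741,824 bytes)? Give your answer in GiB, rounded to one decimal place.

3 TB × 1,000,000,000,000 bytes/TB = 3,000,000,000,000 bytes
1 GiB = 2^30 bytes = 1,073,741,824 bytes
3,000,000,000,000 / 1,073,741,824 = 2,794.0 GiB

2,794.0 GiB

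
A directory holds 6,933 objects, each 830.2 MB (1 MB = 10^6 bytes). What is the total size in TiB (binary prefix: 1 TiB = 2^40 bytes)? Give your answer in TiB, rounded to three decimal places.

5.235 TiB

Total = 6,933 × 830.2 MB = 5755776.6 MB
= 5755776.6 × 1,000,000 bytes = 5,755,776,600,000 bytes
1 TiB = 1,099,511,627,776 bytes
5,755,776,600,000 / 1,099,511,627,776 = 5.235 TiB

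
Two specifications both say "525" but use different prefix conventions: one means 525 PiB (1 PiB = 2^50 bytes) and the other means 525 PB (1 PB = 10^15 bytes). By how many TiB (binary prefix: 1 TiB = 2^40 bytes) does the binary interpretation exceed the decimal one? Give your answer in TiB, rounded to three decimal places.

525 PiB = 525 × 1,125,899,906,842,624 = 591,097,451,092,377,600 bytes
525 PB = 525 × 1,000,000,000,000,000 = 525,000,000,000,000,000 bytes
difference = 66,097,451,092,377,600 bytes
66,097,451,092,377,600 / 1,099,511,627,776 = 60,115.282 TiB

60,115.282 TiB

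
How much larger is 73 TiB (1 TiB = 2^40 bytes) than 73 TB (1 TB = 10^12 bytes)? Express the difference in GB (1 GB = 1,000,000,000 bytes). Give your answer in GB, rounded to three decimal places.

7,264.349 GB

73 TiB = 73 × 1,099,511,627,776 = 80,264,348,827,648 bytes
73 TB = 73 × 1,000,000,000,000 = 73,000,000,000,000 bytes
difference = 7,264,348,827,648 bytes
7,264,348,827,648 / 1,000,000,000 = 7,264.349 GB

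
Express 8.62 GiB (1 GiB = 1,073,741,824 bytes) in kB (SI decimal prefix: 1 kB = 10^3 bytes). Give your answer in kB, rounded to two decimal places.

9,255,654.52 kB

8.62 GiB = 8.62 × 2^30 bytes = 9,255,654,522.88 bytes
1 kB = 1,000 bytes
9,255,654,522.88 / 1,000 = 9,255,654.52 kB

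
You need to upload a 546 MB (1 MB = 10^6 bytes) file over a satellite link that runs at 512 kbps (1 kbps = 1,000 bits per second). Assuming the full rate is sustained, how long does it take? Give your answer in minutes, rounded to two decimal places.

546 MB = 546,000,000 bytes = 4,368,000,000 bits
512 kbps = 512,000 bits/s
time = 4,368,000,000 / 512,000 = 8,531.250 s
8,531.250 s / 60 = 142.19 minutes

142.19 minutes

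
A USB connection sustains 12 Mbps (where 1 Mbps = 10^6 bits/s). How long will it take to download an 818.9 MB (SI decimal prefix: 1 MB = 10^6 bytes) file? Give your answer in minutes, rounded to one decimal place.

818.9 MB = 818,900,000 bytes = 6,551,200,000 bits
12 Mbps = 12,000,000 bits/s
time = 6,551,200,000 / 12,000,000 = 545.93 s
545.93 s / 60 = 9.1 minutes

9.1 minutes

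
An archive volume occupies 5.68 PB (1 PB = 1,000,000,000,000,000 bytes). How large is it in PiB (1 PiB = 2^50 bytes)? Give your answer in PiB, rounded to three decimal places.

5.68 PB × 1,000,000,000,000,000 bytes/PB = 5,680,000,000,000,000 bytes
1 PiB = 1,125,899,906,842,624 bytes
5,680,000,000,000,000 / 1,125,899,906,842,624 = 5.045 PiB

5.045 PiB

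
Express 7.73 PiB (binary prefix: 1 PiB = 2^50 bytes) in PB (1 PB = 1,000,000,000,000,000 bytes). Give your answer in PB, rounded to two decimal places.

8.70 PB

7.73 PiB × 1,125,899,906,842,624 bytes/PiB = 8,703,206,279,893,483.52 bytes
1 PB = 1,000,000,000,000,000 bytes
8,703,206,279,893,483.52 / 1,000,000,000,000,000 = 8.70 PB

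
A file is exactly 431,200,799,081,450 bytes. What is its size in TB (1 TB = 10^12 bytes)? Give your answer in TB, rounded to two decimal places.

431.20 TB

431,200,799,081,450 bytes given.
1 TB = 10^12 bytes = 1,000,000,000,000 bytes
431,200,799,081,450 / 1,000,000,000,000 = 431.20 TB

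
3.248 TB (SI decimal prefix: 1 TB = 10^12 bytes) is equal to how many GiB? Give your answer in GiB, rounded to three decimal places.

3.248 TB × 1,000,000,000,000 bytes/TB = 3,248,000,000,000 bytes
1 GiB = 1,073,741,824 bytes
3,248,000,000,000 / 1,073,741,824 = 3,024.936 GiB

3,024.936 GiB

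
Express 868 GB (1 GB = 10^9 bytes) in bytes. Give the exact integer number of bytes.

868,000,000,000 bytes

868 × 1,000,000,000 = 868,000,000,000 bytes  (1 GB = 10^9 bytes)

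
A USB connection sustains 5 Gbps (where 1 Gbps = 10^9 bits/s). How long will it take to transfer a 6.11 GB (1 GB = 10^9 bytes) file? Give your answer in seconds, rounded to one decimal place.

6.11 GB = 6,110,000,000 bytes = 48,880,000,000 bits
5 Gbps = 5,000,000,000 bits/s
time = 48,880,000,000 / 5,000,000,000 = 9.8 s

9.8 seconds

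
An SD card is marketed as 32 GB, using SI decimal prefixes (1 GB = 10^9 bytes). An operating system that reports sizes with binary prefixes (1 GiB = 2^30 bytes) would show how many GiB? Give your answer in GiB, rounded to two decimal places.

29.80 GiB

32 GB × 1,000,000,000 bytes/GB = 32,000,000,000 bytes
1 GiB = 2^30 bytes = 1,073,741,824 bytes
32,000,000,000 / 1,073,741,824 = 29.80 GiB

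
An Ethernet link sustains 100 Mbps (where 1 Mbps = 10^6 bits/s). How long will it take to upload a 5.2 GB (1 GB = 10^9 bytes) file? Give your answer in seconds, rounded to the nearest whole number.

416 seconds

5.2 GB = 5,200,000,000 bytes = 41,600,000,000 bits
100 Mbps = 100,000,000 bits/s
time = 41,600,000,000 / 100,000,000 = 416 s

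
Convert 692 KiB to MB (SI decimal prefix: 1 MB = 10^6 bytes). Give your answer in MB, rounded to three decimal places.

0.709 MB

692 KiB × 1,024 bytes/KiB = 708,608 bytes
1 MB = 10^6 bytes = 1,000,000 bytes
708,608 / 1,000,000 = 0.709 MB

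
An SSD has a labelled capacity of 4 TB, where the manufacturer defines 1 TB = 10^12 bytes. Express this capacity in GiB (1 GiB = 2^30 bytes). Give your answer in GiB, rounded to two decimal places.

3,725.29 GiB

4 TB = 4 × 10^12 bytes = 4,000,000,000,000 bytes
1 GiB = 2^30 bytes = 1,073,741,824 bytes
4,000,000,000,000 / 1,073,741,824 = 3,725.29 GiB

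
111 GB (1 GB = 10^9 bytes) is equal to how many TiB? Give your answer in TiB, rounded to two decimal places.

111 GB = 111 × 10^9 bytes = 111,000,000,000 bytes
1 TiB = 2^40 bytes = 1,099,511,627,776 bytes
111,000,000,000 / 1,099,511,627,776 = 0.10 TiB

0.10 TiB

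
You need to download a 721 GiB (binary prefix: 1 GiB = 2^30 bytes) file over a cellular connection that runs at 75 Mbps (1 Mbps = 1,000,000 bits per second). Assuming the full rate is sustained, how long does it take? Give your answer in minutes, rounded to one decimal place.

721 GiB = 774,167,855,104 bytes = 6,193,342,840,832 bits
75 Mbps = 75,000,000 bits/s
time = 6,193,342,840,832 / 75,000,000 = 82,577.90 s
82,577.90 s / 60 = 1,376.3 minutes

1,376.3 minutes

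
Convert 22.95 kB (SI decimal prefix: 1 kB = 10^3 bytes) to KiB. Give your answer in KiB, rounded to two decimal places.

22.41 KiB

22.95 kB × 1,000 bytes/kB = 22,950 bytes
1 KiB = 1,024 bytes
22,950 / 1,024 = 22.41 KiB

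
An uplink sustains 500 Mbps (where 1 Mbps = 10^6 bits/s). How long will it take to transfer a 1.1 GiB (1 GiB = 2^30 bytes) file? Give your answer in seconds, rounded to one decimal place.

18.9 seconds

1.1 GiB = 1,181,116,006.4 bytes = 9,448,928,051.2 bits
500 Mbps = 500,000,000 bits/s
time = 9,448,928,051.2 / 500,000,000 = 18.9 s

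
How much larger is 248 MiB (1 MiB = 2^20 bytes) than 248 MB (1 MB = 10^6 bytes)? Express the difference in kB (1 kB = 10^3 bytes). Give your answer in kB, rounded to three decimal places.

248 MiB = 248 × 1,048,576 = 260,046,848 bytes
248 MB = 248 × 1,000,000 = 248,000,000 bytes
difference = 12,046,848 bytes
12,046,848 / 1,000 = 12,046.848 kB

12,046.848 kB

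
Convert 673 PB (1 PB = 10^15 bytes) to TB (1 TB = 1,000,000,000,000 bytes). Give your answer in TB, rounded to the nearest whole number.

673,000 TB

673 PB × 1,000,000,000,000,000 bytes/PB = 673,000,000,000,000,000 bytes
1 TB = 1,000,000,000,000 bytes
673,000,000,000,000,000 / 1,000,000,000,000 = 673,000 TB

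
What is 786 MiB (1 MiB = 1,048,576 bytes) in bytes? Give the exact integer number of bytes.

824,180,736 bytes

786 × 1,048,576 = 824,180,736 bytes  (1 MiB = 2^20 bytes)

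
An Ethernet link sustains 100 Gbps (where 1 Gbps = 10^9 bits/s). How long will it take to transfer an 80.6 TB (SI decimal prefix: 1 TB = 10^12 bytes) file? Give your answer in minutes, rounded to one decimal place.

107.5 minutes

80.6 TB = 80,600,000,000,000 bytes = 644,800,000,000,000 bits
100 Gbps = 100,000,000,000 bits/s
time = 644,800,000,000,000 / 100,000,000,000 = 6,448.00 s
6,448.00 s / 60 = 107.5 minutes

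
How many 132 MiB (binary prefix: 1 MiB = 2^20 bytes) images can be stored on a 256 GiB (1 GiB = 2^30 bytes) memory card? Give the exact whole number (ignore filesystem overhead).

1,985

Capacity: 256 GiB = 274,877,906,944 bytes
Per item: 132 MiB = 138,412,032 bytes
⌊274,877,906,944 / 138,412,032⌋ = 1,985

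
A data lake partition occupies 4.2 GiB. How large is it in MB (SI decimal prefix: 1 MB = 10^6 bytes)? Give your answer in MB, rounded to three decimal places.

4.2 GiB = 4.2 × 2^30 bytes = 4,509,715,660.8 bytes
1 MB = 10^6 bytes = 1,000,000 bytes
4,509,715,660.8 / 1,000,000 = 4,509.716 MB

4,509.716 MB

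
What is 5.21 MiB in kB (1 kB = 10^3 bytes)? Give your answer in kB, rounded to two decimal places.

5.21 MiB = 5.21 × 2^20 bytes = 5,463,080.96 bytes
1 kB = 10^3 bytes = 1,000 bytes
5,463,080.96 / 1,000 = 5,463.08 kB

5,463.08 kB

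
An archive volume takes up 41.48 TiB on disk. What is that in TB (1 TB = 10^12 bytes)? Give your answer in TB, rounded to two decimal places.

41.48 TiB × 1,099,511,627,776 bytes/TiB = 45,607,742,320,148.48 bytes
1 TB = 1,000,000,000,000 bytes
45,607,742,320,148.48 / 1,000,000,000,000 = 45.61 TB

45.61 TB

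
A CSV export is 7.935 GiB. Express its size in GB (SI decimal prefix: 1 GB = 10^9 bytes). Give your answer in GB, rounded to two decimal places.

8.52 GB

7.935 GiB × 1,073,741,824 bytes/GiB = 8,520,141,373.44 bytes
1 GB = 1,000,000,000 bytes
8,520,141,373.44 / 1,000,000,000 = 8.52 GB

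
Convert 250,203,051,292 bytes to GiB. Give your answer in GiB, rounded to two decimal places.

233.02 GiB

250,203,051,292 bytes given.
1 GiB = 2^30 bytes = 1,073,741,824 bytes
250,203,051,292 / 1,073,741,824 = 233.02 GiB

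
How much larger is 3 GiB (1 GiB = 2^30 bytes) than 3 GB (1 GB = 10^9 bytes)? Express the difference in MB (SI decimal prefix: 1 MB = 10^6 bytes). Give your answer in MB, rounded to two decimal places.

3 GiB = 3 × 1,073,741,824 = 3,221,225,472 bytes
3 GB = 3 × 1,000,000,000 = 3,000,000,000 bytes
difference = 221,225,472 bytes
221,225,472 / 1,000,000 = 221.23 MB

221.23 MB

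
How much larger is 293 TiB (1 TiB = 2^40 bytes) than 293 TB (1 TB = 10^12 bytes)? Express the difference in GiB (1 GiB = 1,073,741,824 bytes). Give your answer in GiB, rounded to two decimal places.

293 TiB = 293 × 1,099,511,627,776 = 322,156,906,938,368 bytes
293 TB = 293 × 1,000,000,000,000 = 293,000,000,000,000 bytes
difference = 29,156,906,938,368 bytes
29,156,906,938,368 / 1,073,741,824 = 27,154.49 GiB

27,154.49 GiB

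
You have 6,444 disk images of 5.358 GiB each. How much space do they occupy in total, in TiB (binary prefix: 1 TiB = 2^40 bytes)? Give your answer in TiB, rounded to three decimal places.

33.718 TiB

Total = 6,444 × 5.358 GiB = 34526.952 GiB
= 34526.952 × 1,073,741,824 bytes = 37,073,032,417,640.448 bytes
1 TiB = 1,099,511,627,776 bytes
37,073,032,417,640.448 / 1,099,511,627,776 = 33.718 TiB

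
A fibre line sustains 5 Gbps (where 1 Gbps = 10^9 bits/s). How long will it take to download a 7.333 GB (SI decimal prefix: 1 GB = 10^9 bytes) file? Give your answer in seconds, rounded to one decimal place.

11.7 seconds

7.333 GB = 7,333,000,000 bytes = 58,664,000,000 bits
5 Gbps = 5,000,000,000 bits/s
time = 58,664,000,000 / 5,000,000,000 = 11.7 s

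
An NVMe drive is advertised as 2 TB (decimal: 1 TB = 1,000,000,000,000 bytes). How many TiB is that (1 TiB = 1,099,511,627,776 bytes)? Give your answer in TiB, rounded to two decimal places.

1.82 TiB

2 TB × 1,000,000,000,000 bytes/TB = 2,000,000,000,000 bytes
1 TiB = 1,099,511,627,776 bytes
2,000,000,000,000 / 1,099,511,627,776 = 1.82 TiB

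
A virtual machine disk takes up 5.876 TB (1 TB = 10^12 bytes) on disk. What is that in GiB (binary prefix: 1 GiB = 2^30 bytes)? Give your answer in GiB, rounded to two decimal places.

5,472.45 GiB

5.876 TB = 5.876 × 10^12 bytes = 5,876,000,000,000 bytes
1 GiB = 2^30 bytes = 1,073,741,824 bytes
5,876,000,000,000 / 1,073,741,824 = 5,472.45 GiB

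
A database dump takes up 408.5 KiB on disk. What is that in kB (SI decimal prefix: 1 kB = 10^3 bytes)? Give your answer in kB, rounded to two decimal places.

408.5 KiB = 408.5 × 2^10 bytes = 418,304 bytes
1 kB = 10^3 bytes = 1,000 bytes
418,304 / 1,000 = 418.30 kB

418.30 kB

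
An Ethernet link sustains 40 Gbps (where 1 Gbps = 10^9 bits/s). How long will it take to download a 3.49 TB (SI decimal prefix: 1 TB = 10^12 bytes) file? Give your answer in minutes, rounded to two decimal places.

11.63 minutes

3.49 TB = 3,490,000,000,000 bytes = 27,920,000,000,000 bits
40 Gbps = 40,000,000,000 bits/s
time = 27,920,000,000,000 / 40,000,000,000 = 698.000 s
698.000 s / 60 = 11.63 minutes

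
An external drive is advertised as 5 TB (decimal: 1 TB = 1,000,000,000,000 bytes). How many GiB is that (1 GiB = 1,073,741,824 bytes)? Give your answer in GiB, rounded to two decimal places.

5 TB = 5 × 10^12 bytes = 5,000,000,000,000 bytes
1 GiB = 2^30 bytes = 1,073,741,824 bytes
5,000,000,000,000 / 1,073,741,824 = 4,656.61 GiB

4,656.61 GiB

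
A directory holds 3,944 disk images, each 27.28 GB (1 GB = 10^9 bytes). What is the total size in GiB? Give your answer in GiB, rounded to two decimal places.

100,203.16 GiB

Total = 3,944 × 27.28 GB = 107592.32 GB
= 107592.32 × 1,000,000,000 bytes = 107,592,320,000,000 bytes
1 GiB = 1,073,741,824 bytes
107,592,320,000,000 / 1,073,741,824 = 100,203.16 GiB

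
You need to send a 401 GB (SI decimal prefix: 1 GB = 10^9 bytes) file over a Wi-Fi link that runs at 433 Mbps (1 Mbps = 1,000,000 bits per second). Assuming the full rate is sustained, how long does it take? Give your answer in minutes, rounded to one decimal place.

123.5 minutes

401 GB = 401,000,000,000 bytes = 3,208,000,000,000 bits
433 Mbps = 433,000,000 bits/s
time = 3,208,000,000,000 / 433,000,000 = 7,408.78 s
7,408.78 s / 60 = 123.5 minutes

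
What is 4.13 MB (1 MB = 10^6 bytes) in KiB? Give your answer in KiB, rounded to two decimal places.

4,033.20 KiB

4.13 MB = 4.13 × 10^6 bytes = 4,130,000 bytes
1 KiB = 1,024 bytes
4,130,000 / 1,024 = 4,033.20 KiB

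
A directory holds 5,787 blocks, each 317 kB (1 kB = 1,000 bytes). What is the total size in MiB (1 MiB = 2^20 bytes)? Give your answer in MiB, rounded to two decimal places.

Total = 5,787 × 317 kB = 1,834,479 kB
= 1,834,479 × 1,000 bytes = 1,834,479,000 bytes
1 MiB = 1,048,576 bytes
1,834,479,000 / 1,048,576 = 1,749.50 MiB

1,749.50 MiB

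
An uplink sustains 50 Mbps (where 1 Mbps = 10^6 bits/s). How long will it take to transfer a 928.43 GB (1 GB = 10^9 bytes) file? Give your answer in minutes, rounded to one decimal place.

2,475.8 minutes

928.43 GB = 928,430,000,000 bytes = 7,427,440,000,000 bits
50 Mbps = 50,000,000 bits/s
time = 7,427,440,000,000 / 50,000,000 = 148,548.80 s
148,548.80 s / 60 = 2,475.8 minutes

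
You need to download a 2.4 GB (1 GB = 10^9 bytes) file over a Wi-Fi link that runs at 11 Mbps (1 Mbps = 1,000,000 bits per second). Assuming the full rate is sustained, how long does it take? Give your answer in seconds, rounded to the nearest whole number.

2.4 GB = 2,400,000,000 bytes = 19,200,000,000 bits
11 Mbps = 11,000,000 bits/s
time = 19,200,000,000 / 11,000,000 = 1,745 s

1,745 seconds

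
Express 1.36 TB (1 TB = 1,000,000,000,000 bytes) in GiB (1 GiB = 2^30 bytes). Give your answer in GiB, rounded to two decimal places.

1.36 TB = 1.36 × 10^12 bytes = 1,360,000,000,000 bytes
1 GiB = 2^30 bytes = 1,073,741,824 bytes
1,360,000,000,000 / 1,073,741,824 = 1,266.60 GiB

1,266.60 GiB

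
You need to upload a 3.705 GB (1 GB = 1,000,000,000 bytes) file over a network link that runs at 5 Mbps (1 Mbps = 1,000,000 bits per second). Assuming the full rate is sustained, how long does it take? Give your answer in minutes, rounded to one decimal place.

3.705 GB = 3,705,000,000 bytes = 29,640,000,000 bits
5 Mbps = 5,000,000 bits/s
time = 29,640,000,000 / 5,000,000 = 5,928.00 s
5,928.00 s / 60 = 98.8 minutes

98.8 minutes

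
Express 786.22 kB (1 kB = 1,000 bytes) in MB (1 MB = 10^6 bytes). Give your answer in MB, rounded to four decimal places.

786.22 kB × 1,000 bytes/kB = 786,220 bytes
1 MB = 1,000,000 bytes
786,220 / 1,000,000 = 0.7862 MB

0.7862 MB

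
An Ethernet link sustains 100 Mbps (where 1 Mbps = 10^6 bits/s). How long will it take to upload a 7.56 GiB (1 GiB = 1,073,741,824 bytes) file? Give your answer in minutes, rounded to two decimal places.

10.82 minutes

7.56 GiB = 8,117,488,189.44 bytes = 64,939,905,515.52 bits
100 Mbps = 100,000,000 bits/s
time = 64,939,905,515.52 / 100,000,000 = 649.399 s
649.399 s / 60 = 10.82 minutes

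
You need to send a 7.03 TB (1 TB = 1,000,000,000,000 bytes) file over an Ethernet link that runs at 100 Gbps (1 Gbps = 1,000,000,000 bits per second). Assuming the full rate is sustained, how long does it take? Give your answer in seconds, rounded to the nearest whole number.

562 seconds

7.03 TB = 7,030,000,000,000 bytes = 56,240,000,000,000 bits
100 Gbps = 100,000,000,000 bits/s
time = 56,240,000,000,000 / 100,000,000,000 = 562 s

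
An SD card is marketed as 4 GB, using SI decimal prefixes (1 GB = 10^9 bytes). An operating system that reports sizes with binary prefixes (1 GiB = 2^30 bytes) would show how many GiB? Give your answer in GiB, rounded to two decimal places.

3.73 GiB

4 GB = 4 × 10^9 bytes = 4,000,000,000 bytes
1 GiB = 1,073,741,824 bytes
4,000,000,000 / 1,073,741,824 = 3.73 GiB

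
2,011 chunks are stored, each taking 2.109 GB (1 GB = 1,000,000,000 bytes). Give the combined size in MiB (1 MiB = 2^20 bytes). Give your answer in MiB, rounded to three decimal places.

4,044,722.557 MiB

Total = 2,011 × 2.109 GB = 4241.199 GB
= 4241.199 × 1,000,000,000 bytes = 4,241,199,000,000 bytes
1 MiB = 1,048,576 bytes
4,241,199,000,000 / 1,048,576 = 4,044,722.557 MiB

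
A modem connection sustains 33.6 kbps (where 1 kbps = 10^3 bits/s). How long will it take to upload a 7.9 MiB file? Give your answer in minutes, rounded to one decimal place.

32.9 minutes

7.9 MiB = 8,283,750.4 bytes = 66,270,003.2 bits
33.6 kbps = 33,600 bits/s
time = 66,270,003.2 / 33,600 = 1,972.32 s
1,972.32 s / 60 = 32.9 minutes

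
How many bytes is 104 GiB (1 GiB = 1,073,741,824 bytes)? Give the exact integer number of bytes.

104 × 1,073,741,824 = 111,669,149,696 bytes  (1 GiB = 2^30 bytes)

111,669,149,696 bytes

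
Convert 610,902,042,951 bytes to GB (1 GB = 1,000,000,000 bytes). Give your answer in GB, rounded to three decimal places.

610,902,042,951 bytes given.
1 GB = 10^9 bytes = 1,000,000,000 bytes
610,902,042,951 / 1,000,000,000 = 610.902 GB

610.902 GB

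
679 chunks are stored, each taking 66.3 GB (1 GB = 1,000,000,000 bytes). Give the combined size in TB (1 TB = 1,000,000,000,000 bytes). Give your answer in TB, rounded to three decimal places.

Total = 679 × 66.3 GB = 45017.7 GB
= 45017.7 × 1,000,000,000 bytes = 45,017,700,000,000 bytes
1 TB = 1,000,000,000,000 bytes
45,017,700,000,000 / 1,000,000,000,000 = 45.018 TB

45.018 TB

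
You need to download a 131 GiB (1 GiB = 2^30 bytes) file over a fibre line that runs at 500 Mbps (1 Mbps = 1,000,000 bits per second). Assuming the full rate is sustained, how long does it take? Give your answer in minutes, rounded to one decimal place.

131 GiB = 140,660,178,944 bytes = 1,125,281,431,552 bits
500 Mbps = 500,000,000 bits/s
time = 1,125,281,431,552 / 500,000,000 = 2,250.56 s
2,250.56 s / 60 = 37.5 minutes

37.5 minutes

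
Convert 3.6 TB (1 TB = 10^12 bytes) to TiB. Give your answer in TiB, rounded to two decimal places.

3.27 TiB

3.6 TB × 1,000,000,000,000 bytes/TB = 3,600,000,000,000 bytes
1 TiB = 2^40 bytes = 1,099,511,627,776 bytes
3,600,000,000,000 / 1,099,511,627,776 = 3.27 TiB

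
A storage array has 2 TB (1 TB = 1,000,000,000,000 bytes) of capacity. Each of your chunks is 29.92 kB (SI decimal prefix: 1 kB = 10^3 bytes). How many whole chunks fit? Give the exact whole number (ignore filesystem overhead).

66,844,919

Capacity: 2 TB = 2,000,000,000,000 bytes
Per item: 29.92 kB = 29,920 bytes
⌊2,000,000,000,000 / 29,920⌋ = 66,844,919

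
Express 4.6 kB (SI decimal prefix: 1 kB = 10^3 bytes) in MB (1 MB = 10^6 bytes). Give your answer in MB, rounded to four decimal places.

0.0046 MB

4.6 kB × 1,000 bytes/kB = 4,600 bytes
1 MB = 1,000,000 bytes
4,600 / 1,000,000 = 0.0046 MB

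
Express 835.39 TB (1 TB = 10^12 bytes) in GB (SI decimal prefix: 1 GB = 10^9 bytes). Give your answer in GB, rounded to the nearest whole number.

835.39 TB = 835.39 × 10^12 bytes = 835,390,000,000,000 bytes
1 GB = 10^9 bytes = 1,000,000,000 bytes
835,390,000,000,000 / 1,000,000,000 = 835,390 GB

835,390 GB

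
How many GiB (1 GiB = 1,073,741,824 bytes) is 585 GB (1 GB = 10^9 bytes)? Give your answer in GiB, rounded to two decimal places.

544.82 GiB

585 GB × 1,000,000,000 bytes/GB = 585,000,000,000 bytes
1 GiB = 2^30 bytes = 1,073,741,824 bytes
585,000,000,000 / 1,073,741,824 = 544.82 GiB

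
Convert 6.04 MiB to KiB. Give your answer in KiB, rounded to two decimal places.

6,184.96 KiB

6.04 MiB = 6.04 × 2^20 bytes = 6,333,399.04 bytes
1 KiB = 2^10 bytes = 1,024 bytes
6,333,399.04 / 1,024 = 6,184.96 KiB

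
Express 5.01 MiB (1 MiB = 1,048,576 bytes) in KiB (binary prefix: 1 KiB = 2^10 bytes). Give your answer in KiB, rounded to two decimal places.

5,130.24 KiB

5.01 MiB × 1,048,576 bytes/MiB = 5,253,365.76 bytes
1 KiB = 1,024 bytes
5,253,365.76 / 1,024 = 5,130.24 KiB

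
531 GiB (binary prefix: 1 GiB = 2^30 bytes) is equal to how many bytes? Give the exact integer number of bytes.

531 × 1,073,741,824 = 570,156,908,544 bytes  (1 GiB = 2^30 bytes)

570,156,908,544 bytes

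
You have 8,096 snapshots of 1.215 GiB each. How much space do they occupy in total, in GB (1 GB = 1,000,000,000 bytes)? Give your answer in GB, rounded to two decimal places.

10,562.01 GB

Total = 8,096 × 1.215 GiB = 9836.64 GiB
= 9836.64 × 1,073,741,824 bytes = 10,562,011,775,631.36 bytes
1 GB = 1,000,000,000 bytes
10,562,011,775,631.36 / 1,000,000,000 = 10,562.01 GB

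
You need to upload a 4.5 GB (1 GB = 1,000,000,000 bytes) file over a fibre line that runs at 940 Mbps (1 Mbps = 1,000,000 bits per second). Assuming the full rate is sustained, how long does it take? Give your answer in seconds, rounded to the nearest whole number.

4.5 GB = 4,500,000,000 bytes = 36,000,000,000 bits
940 Mbps = 940,000,000 bits/s
time = 36,000,000,000 / 940,000,000 = 38 s

38 seconds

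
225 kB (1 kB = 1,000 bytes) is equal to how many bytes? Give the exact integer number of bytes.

225,000 bytes

225 × 1,000 = 225,000 bytes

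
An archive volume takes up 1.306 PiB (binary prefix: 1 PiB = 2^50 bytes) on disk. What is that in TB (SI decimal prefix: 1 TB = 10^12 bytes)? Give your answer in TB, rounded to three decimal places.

1.306 PiB × 1,125,899,906,842,624 bytes/PiB = 1,470,425,278,336,466.944 bytes
1 TB = 10^12 bytes = 1,000,000,000,000 bytes
1,470,425,278,336,466.944 / 1,000,000,000,000 = 1,470.425 TB

1,470.425 TB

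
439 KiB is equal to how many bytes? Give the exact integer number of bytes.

439 × 1,024 = 449,536 bytes  (1 KiB = 2^10 bytes)

449,536 bytes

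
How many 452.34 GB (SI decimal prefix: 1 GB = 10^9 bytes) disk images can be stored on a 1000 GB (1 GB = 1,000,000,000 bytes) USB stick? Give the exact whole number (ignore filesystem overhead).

2

Capacity: 1000 GB = 1,000,000,000,000 bytes
Per item: 452.34 GB = 452,340,000,000 bytes
⌊1,000,000,000,000 / 452,340,000,000⌋ = 2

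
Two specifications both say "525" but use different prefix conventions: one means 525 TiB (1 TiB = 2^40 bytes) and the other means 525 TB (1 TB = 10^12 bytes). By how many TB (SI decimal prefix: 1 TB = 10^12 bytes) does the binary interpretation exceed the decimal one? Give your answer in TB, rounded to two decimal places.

525 TiB = 525 × 1,099,511,627,776 = 577,243,604,582,400 bytes
525 TB = 525 × 1,000,000,000,000 = 525,000,000,000,000 bytes
difference = 52,243,604,582,400 bytes
52,243,604,582,400 / 1,000,000,000,000 = 52.24 TB

52.24 TB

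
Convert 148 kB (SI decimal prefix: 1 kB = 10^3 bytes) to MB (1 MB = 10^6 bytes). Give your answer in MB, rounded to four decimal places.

0.1480 MB

148 kB = 148 × 10^3 bytes = 148,000 bytes
1 MB = 1,000,000 bytes
148,000 / 1,000,000 = 0.1480 MB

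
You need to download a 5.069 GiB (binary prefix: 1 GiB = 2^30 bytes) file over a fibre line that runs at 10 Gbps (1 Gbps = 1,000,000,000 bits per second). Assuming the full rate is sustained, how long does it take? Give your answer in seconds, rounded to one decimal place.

5.069 GiB = 5,442,797,305.856 bytes = 43,542,378,446.848 bits
10 Gbps = 10,000,000,000 bits/s
time = 43,542,378,446.848 / 10,000,000,000 = 4.4 s

4.4 seconds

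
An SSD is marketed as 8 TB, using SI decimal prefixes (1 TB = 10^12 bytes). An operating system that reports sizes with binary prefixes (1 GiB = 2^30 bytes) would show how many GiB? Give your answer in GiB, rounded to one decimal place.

7,450.6 GiB

8 TB × 1,000,000,000,000 bytes/TB = 8,000,000,000,000 bytes
1 GiB = 2^30 bytes = 1,073,741,824 bytes
8,000,000,000,000 / 1,073,741,824 = 7,450.6 GiB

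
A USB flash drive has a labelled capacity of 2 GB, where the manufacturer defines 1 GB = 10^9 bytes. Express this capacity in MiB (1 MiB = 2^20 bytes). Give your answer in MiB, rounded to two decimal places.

2 GB = 2 × 10^9 bytes = 2,000,000,000 bytes
1 MiB = 2^20 bytes = 1,048,576 bytes
2,000,000,000 / 1,048,576 = 1,907.35 MiB

1,907.35 MiB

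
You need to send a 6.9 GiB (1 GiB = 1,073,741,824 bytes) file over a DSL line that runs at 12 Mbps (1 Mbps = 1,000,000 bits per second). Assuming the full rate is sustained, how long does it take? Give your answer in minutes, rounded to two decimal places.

82.32 minutes

6.9 GiB = 7,408,818,585.6 bytes = 59,270,548,684.8 bits
12 Mbps = 12,000,000 bits/s
time = 59,270,548,684.8 / 12,000,000 = 4,939.212 s
4,939.212 s / 60 = 82.32 minutes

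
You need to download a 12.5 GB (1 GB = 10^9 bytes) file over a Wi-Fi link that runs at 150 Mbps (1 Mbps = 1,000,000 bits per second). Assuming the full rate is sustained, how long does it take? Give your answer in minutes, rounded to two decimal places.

12.5 GB = 12,500,000,000 bytes = 100,000,000,000 bits
150 Mbps = 150,000,000 bits/s
time = 100,000,000,000 / 150,000,000 = 666.667 s
666.667 s / 60 = 11.11 minutes

11.11 minutes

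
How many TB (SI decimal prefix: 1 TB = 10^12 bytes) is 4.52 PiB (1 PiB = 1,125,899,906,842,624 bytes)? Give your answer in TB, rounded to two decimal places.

4.52 PiB × 1,125,899,906,842,624 bytes/PiB = 5,089,067,578,928,660.48 bytes
1 TB = 1,000,000,000,000 bytes
5,089,067,578,928,660.48 / 1,000,000,000,000 = 5,089.07 TB

5,089.07 TB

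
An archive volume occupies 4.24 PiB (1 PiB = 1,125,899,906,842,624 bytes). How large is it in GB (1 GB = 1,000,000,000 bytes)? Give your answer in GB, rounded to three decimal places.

4.24 PiB = 4.24 × 2^50 bytes = 4,773,815,605,012,725.76 bytes
1 GB = 10^9 bytes = 1,000,000,000 bytes
4,773,815,605,012,725.76 / 1,000,000,000 = 4,773,815.605 GB

4,773,815.605 GB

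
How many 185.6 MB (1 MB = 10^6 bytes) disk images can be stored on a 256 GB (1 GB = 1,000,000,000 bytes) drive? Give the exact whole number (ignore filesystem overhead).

Capacity: 256 GB = 256,000,000,000 bytes
Per item: 185.6 MB = 185,600,000 bytes
⌊256,000,000,000 / 185,600,000⌋ = 1,379

1,379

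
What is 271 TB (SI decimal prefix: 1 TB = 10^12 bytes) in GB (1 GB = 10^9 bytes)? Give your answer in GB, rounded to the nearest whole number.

271 TB = 271 × 10^12 bytes = 271,000,000,000,000 bytes
1 GB = 10^9 bytes = 1,000,000,000 bytes
271,000,000,000,000 / 1,000,000,000 = 271,000 GB

271,000 GB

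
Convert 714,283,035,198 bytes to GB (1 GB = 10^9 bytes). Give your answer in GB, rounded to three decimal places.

714.283 GB

714,283,035,198 bytes given.
1 GB = 1,000,000,000 bytes
714,283,035,198 / 1,000,000,000 = 714.283 GB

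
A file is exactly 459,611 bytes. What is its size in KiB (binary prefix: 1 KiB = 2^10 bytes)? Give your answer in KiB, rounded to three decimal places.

459,611 bytes given.
1 KiB = 2^10 bytes = 1,024 bytes
459,611 / 1,024 = 448.839 KiB

448.839 KiB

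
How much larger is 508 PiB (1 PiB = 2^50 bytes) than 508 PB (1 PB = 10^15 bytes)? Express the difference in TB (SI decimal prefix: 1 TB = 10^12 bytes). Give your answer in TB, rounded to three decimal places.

63,957.153 TB

508 PiB = 508 × 1,125,899,906,842,624 = 571,957,152,676,052,992 bytes
508 PB = 508 × 1,000,000,000,000,000 = 508,000,000,000,000,000 bytes
difference = 63,957,152,676,052,992 bytes
63,957,152,676,052,992 / 1,000,000,000,000 = 63,957.153 TB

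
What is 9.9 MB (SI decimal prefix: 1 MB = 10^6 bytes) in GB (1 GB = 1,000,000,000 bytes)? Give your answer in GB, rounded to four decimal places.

0.0099 GB

9.9 MB × 1,000,000 bytes/MB = 9,900,000 bytes
1 GB = 1,000,000,000 bytes
9,900,000 / 1,000,000,000 = 0.0099 GB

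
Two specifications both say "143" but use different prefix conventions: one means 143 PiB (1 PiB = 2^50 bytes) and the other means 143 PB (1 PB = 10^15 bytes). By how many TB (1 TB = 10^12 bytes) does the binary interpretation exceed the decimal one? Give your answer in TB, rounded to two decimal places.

18,003.69 TB

143 PiB = 143 × 1,125,899,906,842,624 = 161,003,686,678,495,232 bytes
143 PB = 143 × 1,000,000,000,000,000 = 143,000,000,000,000,000 bytes
difference = 18,003,686,678,495,232 bytes
18,003,686,678,495,232 / 1,000,000,000,000 = 18,003.69 TB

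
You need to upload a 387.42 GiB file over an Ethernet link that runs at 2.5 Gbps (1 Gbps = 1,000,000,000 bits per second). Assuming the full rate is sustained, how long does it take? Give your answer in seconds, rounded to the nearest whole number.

1,331 seconds

387.42 GiB = 415,989,057,454.08 bytes = 3,327,912,459,632.64 bits
2.5 Gbps = 2,500,000,000 bits/s
time = 3,327,912,459,632.64 / 2,500,000,000 = 1,331 s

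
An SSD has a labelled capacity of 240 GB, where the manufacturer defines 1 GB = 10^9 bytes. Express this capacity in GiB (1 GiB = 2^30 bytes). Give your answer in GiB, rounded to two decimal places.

240 GB = 240 × 10^9 bytes = 240,000,000,000 bytes
1 GiB = 1,073,741,824 bytes
240,000,000,000 / 1,073,741,824 = 223.52 GiB

223.52 GiB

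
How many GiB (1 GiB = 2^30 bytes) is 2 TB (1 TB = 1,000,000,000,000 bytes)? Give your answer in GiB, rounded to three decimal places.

1,862.645 GiB

2 TB × 1,000,000,000,000 bytes/TB = 2,000,000,000,000 bytes
1 GiB = 1,073,741,824 bytes
2,000,000,000,000 / 1,073,741,824 = 1,862.645 GiB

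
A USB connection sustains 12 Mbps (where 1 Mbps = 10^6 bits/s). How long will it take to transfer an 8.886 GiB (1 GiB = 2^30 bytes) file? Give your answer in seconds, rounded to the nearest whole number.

6,361 seconds

8.886 GiB = 9,541,269,848.064 bytes = 76,330,158,784.512 bits
12 Mbps = 12,000,000 bits/s
time = 76,330,158,784.512 / 12,000,000 = 6,361 s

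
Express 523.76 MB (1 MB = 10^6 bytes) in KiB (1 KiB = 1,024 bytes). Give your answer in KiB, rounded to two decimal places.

511,484.38 KiB

523.76 MB × 1,000,000 bytes/MB = 523,760,000 bytes
1 KiB = 1,024 bytes
523,760,000 / 1,024 = 511,484.38 KiB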